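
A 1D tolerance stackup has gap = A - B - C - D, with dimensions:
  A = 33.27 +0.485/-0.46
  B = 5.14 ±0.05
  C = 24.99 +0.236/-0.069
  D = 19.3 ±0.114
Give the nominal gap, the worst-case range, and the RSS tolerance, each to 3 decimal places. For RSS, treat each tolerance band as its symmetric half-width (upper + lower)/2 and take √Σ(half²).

nominal=-16.160 wc=[-17.020,-15.442] rss=0.512

Stack each dimension's contribution:
  +A: nom +33.270 → Σnom=33.270; wc +0.485/-0.460 → slack +0.485/-0.460; half-tol=0.473, Σhalf²=0.223256
  -B: nom -5.140 → Σnom=28.130; wc +0.050/-0.050 → slack +0.535/-0.510; half-tol=0.050, Σhalf²=0.225756
  -C: nom -24.990 → Σnom=3.140; wc +0.069/-0.236 → slack +0.604/-0.746; half-tol=0.152, Σhalf²=0.249013
  -D: nom -19.300 → Σnom=-16.160; wc +0.114/-0.114 → slack +0.718/-0.860; half-tol=0.114, Σhalf²=0.262009
Nominal = -16.160. Worst-case = [-16.160 - 0.860, -16.160 + 0.718] = [-17.020, -15.442]. RSS = √0.262009 = 0.512.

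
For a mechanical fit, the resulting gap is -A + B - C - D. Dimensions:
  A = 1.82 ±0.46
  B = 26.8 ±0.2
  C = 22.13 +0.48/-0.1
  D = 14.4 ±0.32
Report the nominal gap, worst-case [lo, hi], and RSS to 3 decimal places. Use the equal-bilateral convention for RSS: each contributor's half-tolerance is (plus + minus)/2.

Stack each dimension's contribution:
  -A: nom -1.820 → Σnom=-1.820; wc +0.460/-0.460 → slack +0.460/-0.460; half-tol=0.460, Σhalf²=0.211600
  +B: nom +26.800 → Σnom=24.980; wc +0.200/-0.200 → slack +0.660/-0.660; half-tol=0.200, Σhalf²=0.251600
  -C: nom -22.130 → Σnom=2.850; wc +0.100/-0.480 → slack +0.760/-1.140; half-tol=0.290, Σhalf²=0.335700
  -D: nom -14.400 → Σnom=-11.550; wc +0.320/-0.320 → slack +1.080/-1.460; half-tol=0.320, Σhalf²=0.438100
Nominal = -11.550. Worst-case = [-11.550 - 1.460, -11.550 + 1.080] = [-13.010, -10.470]. RSS = √0.438100 = 0.662.

nominal=-11.550 wc=[-13.010,-10.470] rss=0.662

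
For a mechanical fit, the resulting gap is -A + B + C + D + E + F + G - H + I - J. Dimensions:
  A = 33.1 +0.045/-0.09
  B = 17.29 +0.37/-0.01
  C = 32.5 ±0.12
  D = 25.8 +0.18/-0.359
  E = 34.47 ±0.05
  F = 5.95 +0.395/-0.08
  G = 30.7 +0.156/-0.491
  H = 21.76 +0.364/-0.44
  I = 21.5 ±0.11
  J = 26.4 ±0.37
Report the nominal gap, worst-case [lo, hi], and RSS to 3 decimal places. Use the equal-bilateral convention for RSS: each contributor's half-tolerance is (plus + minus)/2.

Stack each dimension's contribution:
  -A: nom -33.100 → Σnom=-33.100; wc +0.090/-0.045 → slack +0.090/-0.045; half-tol=0.068, Σhalf²=0.004556
  +B: nom +17.290 → Σnom=-15.810; wc +0.370/-0.010 → slack +0.460/-0.055; half-tol=0.190, Σhalf²=0.040656
  +C: nom +32.500 → Σnom=16.690; wc +0.120/-0.120 → slack +0.580/-0.175; half-tol=0.120, Σhalf²=0.055056
  +D: nom +25.800 → Σnom=42.490; wc +0.180/-0.359 → slack +0.760/-0.534; half-tol=0.269, Σhalf²=0.127686
  +E: nom +34.470 → Σnom=76.960; wc +0.050/-0.050 → slack +0.810/-0.584; half-tol=0.050, Σhalf²=0.130186
  +F: nom +5.950 → Σnom=82.910; wc +0.395/-0.080 → slack +1.205/-0.664; half-tol=0.238, Σhalf²=0.186593
  +G: nom +30.700 → Σnom=113.610; wc +0.156/-0.491 → slack +1.361/-1.155; half-tol=0.324, Σhalf²=0.291245
  -H: nom -21.760 → Σnom=91.850; wc +0.440/-0.364 → slack +1.801/-1.519; half-tol=0.402, Σhalf²=0.452849
  +I: nom +21.500 → Σnom=113.350; wc +0.110/-0.110 → slack +1.911/-1.629; half-tol=0.110, Σhalf²=0.464949
  -J: nom -26.400 → Σnom=86.950; wc +0.370/-0.370 → slack +2.281/-1.999; half-tol=0.370, Σhalf²=0.601849
Nominal = 86.950. Worst-case = [86.950 - 1.999, 86.950 + 2.281] = [84.951, 89.231]. RSS = √0.601849 = 0.776.

nominal=86.950 wc=[84.951,89.231] rss=0.776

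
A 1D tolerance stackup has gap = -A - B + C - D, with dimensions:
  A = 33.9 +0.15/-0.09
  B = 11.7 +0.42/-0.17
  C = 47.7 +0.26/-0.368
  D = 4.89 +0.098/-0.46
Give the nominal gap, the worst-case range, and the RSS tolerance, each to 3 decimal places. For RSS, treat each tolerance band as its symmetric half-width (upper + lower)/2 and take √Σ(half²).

Stack each dimension's contribution:
  -A: nom -33.900 → Σnom=-33.900; wc +0.090/-0.150 → slack +0.090/-0.150; half-tol=0.120, Σhalf²=0.014400
  -B: nom -11.700 → Σnom=-45.600; wc +0.170/-0.420 → slack +0.260/-0.570; half-tol=0.295, Σhalf²=0.101425
  +C: nom +47.700 → Σnom=2.100; wc +0.260/-0.368 → slack +0.520/-0.938; half-tol=0.314, Σhalf²=0.200021
  -D: nom -4.890 → Σnom=-2.790; wc +0.460/-0.098 → slack +0.980/-1.036; half-tol=0.279, Σhalf²=0.277862
Nominal = -2.790. Worst-case = [-2.790 - 1.036, -2.790 + 0.980] = [-3.826, -1.810]. RSS = √0.277862 = 0.527.

nominal=-2.790 wc=[-3.826,-1.810] rss=0.527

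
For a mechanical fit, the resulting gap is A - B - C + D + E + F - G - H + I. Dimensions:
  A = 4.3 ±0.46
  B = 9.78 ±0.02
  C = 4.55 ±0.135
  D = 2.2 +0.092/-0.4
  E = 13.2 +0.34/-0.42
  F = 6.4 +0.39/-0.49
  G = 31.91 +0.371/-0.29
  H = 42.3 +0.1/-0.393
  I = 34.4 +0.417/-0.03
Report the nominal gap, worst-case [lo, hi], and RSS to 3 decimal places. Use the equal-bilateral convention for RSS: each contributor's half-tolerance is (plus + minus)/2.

Stack each dimension's contribution:
  +A: nom +4.300 → Σnom=4.300; wc +0.460/-0.460 → slack +0.460/-0.460; half-tol=0.460, Σhalf²=0.211600
  -B: nom -9.780 → Σnom=-5.480; wc +0.020/-0.020 → slack +0.480/-0.480; half-tol=0.020, Σhalf²=0.212000
  -C: nom -4.550 → Σnom=-10.030; wc +0.135/-0.135 → slack +0.615/-0.615; half-tol=0.135, Σhalf²=0.230225
  +D: nom +2.200 → Σnom=-7.830; wc +0.092/-0.400 → slack +0.707/-1.015; half-tol=0.246, Σhalf²=0.290741
  +E: nom +13.200 → Σnom=5.370; wc +0.340/-0.420 → slack +1.047/-1.435; half-tol=0.380, Σhalf²=0.435141
  +F: nom +6.400 → Σnom=11.770; wc +0.390/-0.490 → slack +1.437/-1.925; half-tol=0.440, Σhalf²=0.628741
  -G: nom -31.910 → Σnom=-20.140; wc +0.290/-0.371 → slack +1.727/-2.296; half-tol=0.331, Σhalf²=0.737971
  -H: nom -42.300 → Σnom=-62.440; wc +0.393/-0.100 → slack +2.120/-2.396; half-tol=0.246, Σhalf²=0.798733
  +I: nom +34.400 → Σnom=-28.040; wc +0.417/-0.030 → slack +2.537/-2.426; half-tol=0.223, Σhalf²=0.848686
Nominal = -28.040. Worst-case = [-28.040 - 2.426, -28.040 + 2.537] = [-30.466, -25.503]. RSS = √0.848686 = 0.921.

nominal=-28.040 wc=[-30.466,-25.503] rss=0.921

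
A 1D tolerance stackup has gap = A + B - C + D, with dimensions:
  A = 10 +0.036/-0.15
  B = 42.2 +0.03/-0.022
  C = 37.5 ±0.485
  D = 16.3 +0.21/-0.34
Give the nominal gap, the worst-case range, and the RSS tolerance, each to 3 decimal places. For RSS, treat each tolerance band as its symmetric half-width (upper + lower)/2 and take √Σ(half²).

Stack each dimension's contribution:
  +A: nom +10.000 → Σnom=10.000; wc +0.036/-0.150 → slack +0.036/-0.150; half-tol=0.093, Σhalf²=0.008649
  +B: nom +42.200 → Σnom=52.200; wc +0.030/-0.022 → slack +0.066/-0.172; half-tol=0.026, Σhalf²=0.009325
  -C: nom -37.500 → Σnom=14.700; wc +0.485/-0.485 → slack +0.551/-0.657; half-tol=0.485, Σhalf²=0.244550
  +D: nom +16.300 → Σnom=31.000; wc +0.210/-0.340 → slack +0.761/-0.997; half-tol=0.275, Σhalf²=0.320175
Nominal = 31.000. Worst-case = [31.000 - 0.997, 31.000 + 0.761] = [30.003, 31.761]. RSS = √0.320175 = 0.566.

nominal=31.000 wc=[30.003,31.761] rss=0.566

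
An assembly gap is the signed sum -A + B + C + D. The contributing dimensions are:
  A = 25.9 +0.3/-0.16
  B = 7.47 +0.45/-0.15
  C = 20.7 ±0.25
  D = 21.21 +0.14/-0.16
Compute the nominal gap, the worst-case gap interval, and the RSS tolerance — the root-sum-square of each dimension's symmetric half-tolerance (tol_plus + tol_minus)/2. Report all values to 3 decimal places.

Stack each dimension's contribution:
  -A: nom -25.900 → Σnom=-25.900; wc +0.160/-0.300 → slack +0.160/-0.300; half-tol=0.230, Σhalf²=0.052900
  +B: nom +7.470 → Σnom=-18.430; wc +0.450/-0.150 → slack +0.610/-0.450; half-tol=0.300, Σhalf²=0.142900
  +C: nom +20.700 → Σnom=2.270; wc +0.250/-0.250 → slack +0.860/-0.700; half-tol=0.250, Σhalf²=0.205400
  +D: nom +21.210 → Σnom=23.480; wc +0.140/-0.160 → slack +1.000/-0.860; half-tol=0.150, Σhalf²=0.227900
Nominal = 23.480. Worst-case = [23.480 - 0.860, 23.480 + 1.000] = [22.620, 24.480]. RSS = √0.227900 = 0.477.

nominal=23.480 wc=[22.620,24.480] rss=0.477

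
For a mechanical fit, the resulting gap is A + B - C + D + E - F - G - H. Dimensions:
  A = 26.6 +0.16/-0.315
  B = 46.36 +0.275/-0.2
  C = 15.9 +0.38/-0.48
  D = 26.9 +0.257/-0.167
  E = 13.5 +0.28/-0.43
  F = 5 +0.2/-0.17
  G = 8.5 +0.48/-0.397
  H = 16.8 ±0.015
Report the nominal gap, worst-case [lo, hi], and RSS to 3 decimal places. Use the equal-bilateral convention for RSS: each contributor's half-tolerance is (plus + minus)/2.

Stack each dimension's contribution:
  +A: nom +26.600 → Σnom=26.600; wc +0.160/-0.315 → slack +0.160/-0.315; half-tol=0.237, Σhalf²=0.056406
  +B: nom +46.360 → Σnom=72.960; wc +0.275/-0.200 → slack +0.435/-0.515; half-tol=0.238, Σhalf²=0.112813
  -C: nom -15.900 → Σnom=57.060; wc +0.480/-0.380 → slack +0.915/-0.895; half-tol=0.430, Σhalf²=0.297712
  +D: nom +26.900 → Σnom=83.960; wc +0.257/-0.167 → slack +1.172/-1.062; half-tol=0.212, Σhalf²=0.342657
  +E: nom +13.500 → Σnom=97.460; wc +0.280/-0.430 → slack +1.452/-1.492; half-tol=0.355, Σhalf²=0.468682
  -F: nom -5.000 → Σnom=92.460; wc +0.170/-0.200 → slack +1.622/-1.692; half-tol=0.185, Σhalf²=0.502907
  -G: nom -8.500 → Σnom=83.960; wc +0.397/-0.480 → slack +2.019/-2.172; half-tol=0.439, Σhalf²=0.695189
  -H: nom -16.800 → Σnom=67.160; wc +0.015/-0.015 → slack +2.034/-2.187; half-tol=0.015, Σhalf²=0.695414
Nominal = 67.160. Worst-case = [67.160 - 2.187, 67.160 + 2.034] = [64.973, 69.194]. RSS = √0.695414 = 0.834.

nominal=67.160 wc=[64.973,69.194] rss=0.834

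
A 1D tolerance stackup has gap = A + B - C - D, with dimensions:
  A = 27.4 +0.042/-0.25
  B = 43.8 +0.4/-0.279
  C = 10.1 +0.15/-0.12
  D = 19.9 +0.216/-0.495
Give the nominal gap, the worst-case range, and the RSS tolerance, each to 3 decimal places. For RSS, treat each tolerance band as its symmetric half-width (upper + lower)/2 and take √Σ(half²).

nominal=41.200 wc=[40.305,42.257] rss=0.530

Stack each dimension's contribution:
  +A: nom +27.400 → Σnom=27.400; wc +0.042/-0.250 → slack +0.042/-0.250; half-tol=0.146, Σhalf²=0.021316
  +B: nom +43.800 → Σnom=71.200; wc +0.400/-0.279 → slack +0.442/-0.529; half-tol=0.340, Σhalf²=0.136576
  -C: nom -10.100 → Σnom=61.100; wc +0.120/-0.150 → slack +0.562/-0.679; half-tol=0.135, Σhalf²=0.154801
  -D: nom -19.900 → Σnom=41.200; wc +0.495/-0.216 → slack +1.057/-0.895; half-tol=0.355, Σhalf²=0.281181
Nominal = 41.200. Worst-case = [41.200 - 0.895, 41.200 + 1.057] = [40.305, 42.257]. RSS = √0.281181 = 0.530.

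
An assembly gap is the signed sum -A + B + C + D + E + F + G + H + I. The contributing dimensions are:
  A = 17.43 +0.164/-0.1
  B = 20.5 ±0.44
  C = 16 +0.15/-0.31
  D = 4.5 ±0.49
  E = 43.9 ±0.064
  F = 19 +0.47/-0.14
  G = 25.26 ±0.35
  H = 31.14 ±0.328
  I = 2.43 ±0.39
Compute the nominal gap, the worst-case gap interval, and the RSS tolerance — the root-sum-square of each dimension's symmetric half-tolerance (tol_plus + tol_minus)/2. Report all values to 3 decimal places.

Stack each dimension's contribution:
  -A: nom -17.430 → Σnom=-17.430; wc +0.100/-0.164 → slack +0.100/-0.164; half-tol=0.132, Σhalf²=0.017424
  +B: nom +20.500 → Σnom=3.070; wc +0.440/-0.440 → slack +0.540/-0.604; half-tol=0.440, Σhalf²=0.211024
  +C: nom +16.000 → Σnom=19.070; wc +0.150/-0.310 → slack +0.690/-0.914; half-tol=0.230, Σhalf²=0.263924
  +D: nom +4.500 → Σnom=23.570; wc +0.490/-0.490 → slack +1.180/-1.404; half-tol=0.490, Σhalf²=0.504024
  +E: nom +43.900 → Σnom=67.470; wc +0.064/-0.064 → slack +1.244/-1.468; half-tol=0.064, Σhalf²=0.508120
  +F: nom +19.000 → Σnom=86.470; wc +0.470/-0.140 → slack +1.714/-1.608; half-tol=0.305, Σhalf²=0.601145
  +G: nom +25.260 → Σnom=111.730; wc +0.350/-0.350 → slack +2.064/-1.958; half-tol=0.350, Σhalf²=0.723645
  +H: nom +31.140 → Σnom=142.870; wc +0.328/-0.328 → slack +2.392/-2.286; half-tol=0.328, Σhalf²=0.831229
  +I: nom +2.430 → Σnom=145.300; wc +0.390/-0.390 → slack +2.782/-2.676; half-tol=0.390, Σhalf²=0.983329
Nominal = 145.300. Worst-case = [145.300 - 2.676, 145.300 + 2.782] = [142.624, 148.082]. RSS = √0.983329 = 0.992.

nominal=145.300 wc=[142.624,148.082] rss=0.992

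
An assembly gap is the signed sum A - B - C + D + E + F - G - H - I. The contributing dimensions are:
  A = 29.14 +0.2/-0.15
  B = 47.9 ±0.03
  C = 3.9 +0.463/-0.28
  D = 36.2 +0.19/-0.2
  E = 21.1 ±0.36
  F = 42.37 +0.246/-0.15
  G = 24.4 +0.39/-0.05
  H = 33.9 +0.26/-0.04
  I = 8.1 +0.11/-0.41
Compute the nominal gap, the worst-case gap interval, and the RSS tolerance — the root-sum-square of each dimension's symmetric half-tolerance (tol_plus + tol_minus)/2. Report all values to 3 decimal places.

Stack each dimension's contribution:
  +A: nom +29.140 → Σnom=29.140; wc +0.200/-0.150 → slack +0.200/-0.150; half-tol=0.175, Σhalf²=0.030625
  -B: nom -47.900 → Σnom=-18.760; wc +0.030/-0.030 → slack +0.230/-0.180; half-tol=0.030, Σhalf²=0.031525
  -C: nom -3.900 → Σnom=-22.660; wc +0.280/-0.463 → slack +0.510/-0.643; half-tol=0.372, Σhalf²=0.169537
  +D: nom +36.200 → Σnom=13.540; wc +0.190/-0.200 → slack +0.700/-0.843; half-tol=0.195, Σhalf²=0.207562
  +E: nom +21.100 → Σnom=34.640; wc +0.360/-0.360 → slack +1.060/-1.203; half-tol=0.360, Σhalf²=0.337162
  +F: nom +42.370 → Σnom=77.010; wc +0.246/-0.150 → slack +1.306/-1.353; half-tol=0.198, Σhalf²=0.376366
  -G: nom -24.400 → Σnom=52.610; wc +0.050/-0.390 → slack +1.356/-1.743; half-tol=0.220, Σhalf²=0.424766
  -H: nom -33.900 → Σnom=18.710; wc +0.040/-0.260 → slack +1.396/-2.003; half-tol=0.150, Σhalf²=0.447266
  -I: nom -8.100 → Σnom=10.610; wc +0.410/-0.110 → slack +1.806/-2.113; half-tol=0.260, Σhalf²=0.514866
Nominal = 10.610. Worst-case = [10.610 - 2.113, 10.610 + 1.806] = [8.497, 12.416]. RSS = √0.514866 = 0.718.

nominal=10.610 wc=[8.497,12.416] rss=0.718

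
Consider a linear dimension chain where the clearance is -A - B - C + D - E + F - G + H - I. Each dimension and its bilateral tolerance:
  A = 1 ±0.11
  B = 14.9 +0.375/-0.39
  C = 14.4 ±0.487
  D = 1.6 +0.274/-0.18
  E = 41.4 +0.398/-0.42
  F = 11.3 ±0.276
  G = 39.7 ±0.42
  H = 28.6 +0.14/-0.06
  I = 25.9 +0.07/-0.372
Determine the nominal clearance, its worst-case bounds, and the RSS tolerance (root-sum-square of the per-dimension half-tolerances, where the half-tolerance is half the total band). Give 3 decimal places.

Stack each dimension's contribution:
  -A: nom -1.000 → Σnom=-1.000; wc +0.110/-0.110 → slack +0.110/-0.110; half-tol=0.110, Σhalf²=0.012100
  -B: nom -14.900 → Σnom=-15.900; wc +0.390/-0.375 → slack +0.500/-0.485; half-tol=0.383, Σhalf²=0.158406
  -C: nom -14.400 → Σnom=-30.300; wc +0.487/-0.487 → slack +0.987/-0.972; half-tol=0.487, Σhalf²=0.395575
  +D: nom +1.600 → Σnom=-28.700; wc +0.274/-0.180 → slack +1.261/-1.152; half-tol=0.227, Σhalf²=0.447104
  -E: nom -41.400 → Σnom=-70.100; wc +0.420/-0.398 → slack +1.681/-1.550; half-tol=0.409, Σhalf²=0.614385
  +F: nom +11.300 → Σnom=-58.800; wc +0.276/-0.276 → slack +1.957/-1.826; half-tol=0.276, Σhalf²=0.690561
  -G: nom -39.700 → Σnom=-98.500; wc +0.420/-0.420 → slack +2.377/-2.246; half-tol=0.420, Σhalf²=0.866961
  +H: nom +28.600 → Σnom=-69.900; wc +0.140/-0.060 → slack +2.517/-2.306; half-tol=0.100, Σhalf²=0.876961
  -I: nom -25.900 → Σnom=-95.800; wc +0.372/-0.070 → slack +2.889/-2.376; half-tol=0.221, Σhalf²=0.925802
Nominal = -95.800. Worst-case = [-95.800 - 2.376, -95.800 + 2.889] = [-98.176, -92.911]. RSS = √0.925802 = 0.962.

nominal=-95.800 wc=[-98.176,-92.911] rss=0.962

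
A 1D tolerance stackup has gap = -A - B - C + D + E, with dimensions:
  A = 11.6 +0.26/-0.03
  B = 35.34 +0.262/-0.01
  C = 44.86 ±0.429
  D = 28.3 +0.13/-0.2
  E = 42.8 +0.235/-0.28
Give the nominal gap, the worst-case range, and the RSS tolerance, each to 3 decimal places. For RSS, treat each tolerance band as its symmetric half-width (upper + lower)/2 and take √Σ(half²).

nominal=-20.700 wc=[-22.131,-19.866] rss=0.563

Stack each dimension's contribution:
  -A: nom -11.600 → Σnom=-11.600; wc +0.030/-0.260 → slack +0.030/-0.260; half-tol=0.145, Σhalf²=0.021025
  -B: nom -35.340 → Σnom=-46.940; wc +0.010/-0.262 → slack +0.040/-0.522; half-tol=0.136, Σhalf²=0.039521
  -C: nom -44.860 → Σnom=-91.800; wc +0.429/-0.429 → slack +0.469/-0.951; half-tol=0.429, Σhalf²=0.223562
  +D: nom +28.300 → Σnom=-63.500; wc +0.130/-0.200 → slack +0.599/-1.151; half-tol=0.165, Σhalf²=0.250787
  +E: nom +42.800 → Σnom=-20.700; wc +0.235/-0.280 → slack +0.834/-1.431; half-tol=0.258, Σhalf²=0.317093
Nominal = -20.700. Worst-case = [-20.700 - 1.431, -20.700 + 0.834] = [-22.131, -19.866]. RSS = √0.317093 = 0.563.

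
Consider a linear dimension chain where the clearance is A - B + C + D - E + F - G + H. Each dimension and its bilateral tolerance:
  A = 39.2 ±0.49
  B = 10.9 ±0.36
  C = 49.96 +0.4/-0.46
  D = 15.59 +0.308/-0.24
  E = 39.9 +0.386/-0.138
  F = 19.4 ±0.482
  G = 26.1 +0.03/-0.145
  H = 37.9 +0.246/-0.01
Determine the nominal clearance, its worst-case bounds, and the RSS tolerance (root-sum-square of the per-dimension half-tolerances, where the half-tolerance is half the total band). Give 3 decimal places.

nominal=85.150 wc=[82.692,87.719] rss=0.977

Stack each dimension's contribution:
  +A: nom +39.200 → Σnom=39.200; wc +0.490/-0.490 → slack +0.490/-0.490; half-tol=0.490, Σhalf²=0.240100
  -B: nom -10.900 → Σnom=28.300; wc +0.360/-0.360 → slack +0.850/-0.850; half-tol=0.360, Σhalf²=0.369700
  +C: nom +49.960 → Σnom=78.260; wc +0.400/-0.460 → slack +1.250/-1.310; half-tol=0.430, Σhalf²=0.554600
  +D: nom +15.590 → Σnom=93.850; wc +0.308/-0.240 → slack +1.558/-1.550; half-tol=0.274, Σhalf²=0.629676
  -E: nom -39.900 → Σnom=53.950; wc +0.138/-0.386 → slack +1.696/-1.936; half-tol=0.262, Σhalf²=0.698320
  +F: nom +19.400 → Σnom=73.350; wc +0.482/-0.482 → slack +2.178/-2.418; half-tol=0.482, Σhalf²=0.930644
  -G: nom -26.100 → Σnom=47.250; wc +0.145/-0.030 → slack +2.323/-2.448; half-tol=0.087, Σhalf²=0.938300
  +H: nom +37.900 → Σnom=85.150; wc +0.246/-0.010 → slack +2.569/-2.458; half-tol=0.128, Σhalf²=0.954684
Nominal = 85.150. Worst-case = [85.150 - 2.458, 85.150 + 2.569] = [82.692, 87.719]. RSS = √0.954684 = 0.977.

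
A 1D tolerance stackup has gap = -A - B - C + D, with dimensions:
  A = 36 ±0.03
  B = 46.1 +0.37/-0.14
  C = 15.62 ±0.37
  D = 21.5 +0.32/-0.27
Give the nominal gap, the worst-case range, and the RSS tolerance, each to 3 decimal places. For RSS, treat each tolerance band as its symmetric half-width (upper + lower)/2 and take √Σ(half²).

nominal=-76.220 wc=[-77.260,-75.360] rss=0.538

Stack each dimension's contribution:
  -A: nom -36.000 → Σnom=-36.000; wc +0.030/-0.030 → slack +0.030/-0.030; half-tol=0.030, Σhalf²=0.000900
  -B: nom -46.100 → Σnom=-82.100; wc +0.140/-0.370 → slack +0.170/-0.400; half-tol=0.255, Σhalf²=0.065925
  -C: nom -15.620 → Σnom=-97.720; wc +0.370/-0.370 → slack +0.540/-0.770; half-tol=0.370, Σhalf²=0.202825
  +D: nom +21.500 → Σnom=-76.220; wc +0.320/-0.270 → slack +0.860/-1.040; half-tol=0.295, Σhalf²=0.289850
Nominal = -76.220. Worst-case = [-76.220 - 1.040, -76.220 + 0.860] = [-77.260, -75.360]. RSS = √0.289850 = 0.538.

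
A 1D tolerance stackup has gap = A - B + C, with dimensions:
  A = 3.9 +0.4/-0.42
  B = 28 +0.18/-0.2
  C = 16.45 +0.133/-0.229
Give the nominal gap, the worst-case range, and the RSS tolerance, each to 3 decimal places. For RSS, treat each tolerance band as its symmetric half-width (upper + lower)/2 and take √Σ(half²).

Stack each dimension's contribution:
  +A: nom +3.900 → Σnom=3.900; wc +0.400/-0.420 → slack +0.400/-0.420; half-tol=0.410, Σhalf²=0.168100
  -B: nom -28.000 → Σnom=-24.100; wc +0.200/-0.180 → slack +0.600/-0.600; half-tol=0.190, Σhalf²=0.204200
  +C: nom +16.450 → Σnom=-7.650; wc +0.133/-0.229 → slack +0.733/-0.829; half-tol=0.181, Σhalf²=0.236961
Nominal = -7.650. Worst-case = [-7.650 - 0.829, -7.650 + 0.733] = [-8.479, -6.917]. RSS = √0.236961 = 0.487.

nominal=-7.650 wc=[-8.479,-6.917] rss=0.487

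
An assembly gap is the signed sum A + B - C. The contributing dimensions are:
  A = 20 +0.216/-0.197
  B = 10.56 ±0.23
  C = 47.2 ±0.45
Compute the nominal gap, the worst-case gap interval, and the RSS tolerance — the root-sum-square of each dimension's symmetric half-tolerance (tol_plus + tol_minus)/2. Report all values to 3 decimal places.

nominal=-16.640 wc=[-17.517,-15.744] rss=0.546

Stack each dimension's contribution:
  +A: nom +20.000 → Σnom=20.000; wc +0.216/-0.197 → slack +0.216/-0.197; half-tol=0.207, Σhalf²=0.042642
  +B: nom +10.560 → Σnom=30.560; wc +0.230/-0.230 → slack +0.446/-0.427; half-tol=0.230, Σhalf²=0.095542
  -C: nom -47.200 → Σnom=-16.640; wc +0.450/-0.450 → slack +0.896/-0.877; half-tol=0.450, Σhalf²=0.298042
Nominal = -16.640. Worst-case = [-16.640 - 0.877, -16.640 + 0.896] = [-17.517, -15.744]. RSS = √0.298042 = 0.546.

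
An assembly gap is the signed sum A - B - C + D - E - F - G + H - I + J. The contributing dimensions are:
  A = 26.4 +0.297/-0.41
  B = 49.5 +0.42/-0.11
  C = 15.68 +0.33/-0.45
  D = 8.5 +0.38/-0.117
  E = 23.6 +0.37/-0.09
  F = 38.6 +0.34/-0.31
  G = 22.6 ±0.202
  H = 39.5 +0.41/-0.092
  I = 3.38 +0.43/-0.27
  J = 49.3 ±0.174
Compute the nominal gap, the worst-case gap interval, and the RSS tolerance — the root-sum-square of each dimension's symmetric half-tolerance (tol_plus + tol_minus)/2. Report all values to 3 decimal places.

Stack each dimension's contribution:
  +A: nom +26.400 → Σnom=26.400; wc +0.297/-0.410 → slack +0.297/-0.410; half-tol=0.353, Σhalf²=0.124962
  -B: nom -49.500 → Σnom=-23.100; wc +0.110/-0.420 → slack +0.407/-0.830; half-tol=0.265, Σhalf²=0.195187
  -C: nom -15.680 → Σnom=-38.780; wc +0.450/-0.330 → slack +0.857/-1.160; half-tol=0.390, Σhalf²=0.347287
  +D: nom +8.500 → Σnom=-30.280; wc +0.380/-0.117 → slack +1.237/-1.277; half-tol=0.248, Σhalf²=0.409040
  -E: nom -23.600 → Σnom=-53.880; wc +0.090/-0.370 → slack +1.327/-1.647; half-tol=0.230, Σhalf²=0.461940
  -F: nom -38.600 → Σnom=-92.480; wc +0.310/-0.340 → slack +1.637/-1.987; half-tol=0.325, Σhalf²=0.567565
  -G: nom -22.600 → Σnom=-115.080; wc +0.202/-0.202 → slack +1.839/-2.189; half-tol=0.202, Σhalf²=0.608369
  +H: nom +39.500 → Σnom=-75.580; wc +0.410/-0.092 → slack +2.249/-2.281; half-tol=0.251, Σhalf²=0.671370
  -I: nom -3.380 → Σnom=-78.960; wc +0.270/-0.430 → slack +2.519/-2.711; half-tol=0.350, Σhalf²=0.793870
  +J: nom +49.300 → Σnom=-29.660; wc +0.174/-0.174 → slack +2.693/-2.885; half-tol=0.174, Σhalf²=0.824145
Nominal = -29.660. Worst-case = [-29.660 - 2.885, -29.660 + 2.693] = [-32.545, -26.967]. RSS = √0.824145 = 0.908.

nominal=-29.660 wc=[-32.545,-26.967] rss=0.908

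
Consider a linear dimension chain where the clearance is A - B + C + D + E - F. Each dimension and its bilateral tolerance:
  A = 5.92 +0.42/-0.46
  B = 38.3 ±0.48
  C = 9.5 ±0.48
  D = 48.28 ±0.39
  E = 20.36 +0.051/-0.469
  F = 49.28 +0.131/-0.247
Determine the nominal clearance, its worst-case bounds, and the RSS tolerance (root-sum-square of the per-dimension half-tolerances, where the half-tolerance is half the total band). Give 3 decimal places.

Stack each dimension's contribution:
  +A: nom +5.920 → Σnom=5.920; wc +0.420/-0.460 → slack +0.420/-0.460; half-tol=0.440, Σhalf²=0.193600
  -B: nom -38.300 → Σnom=-32.380; wc +0.480/-0.480 → slack +0.900/-0.940; half-tol=0.480, Σhalf²=0.424000
  +C: nom +9.500 → Σnom=-22.880; wc +0.480/-0.480 → slack +1.380/-1.420; half-tol=0.480, Σhalf²=0.654400
  +D: nom +48.280 → Σnom=25.400; wc +0.390/-0.390 → slack +1.770/-1.810; half-tol=0.390, Σhalf²=0.806500
  +E: nom +20.360 → Σnom=45.760; wc +0.051/-0.469 → slack +1.821/-2.279; half-tol=0.260, Σhalf²=0.874100
  -F: nom -49.280 → Σnom=-3.520; wc +0.247/-0.131 → slack +2.068/-2.410; half-tol=0.189, Σhalf²=0.909821
Nominal = -3.520. Worst-case = [-3.520 - 2.410, -3.520 + 2.068] = [-5.930, -1.452]. RSS = √0.909821 = 0.954.

nominal=-3.520 wc=[-5.930,-1.452] rss=0.954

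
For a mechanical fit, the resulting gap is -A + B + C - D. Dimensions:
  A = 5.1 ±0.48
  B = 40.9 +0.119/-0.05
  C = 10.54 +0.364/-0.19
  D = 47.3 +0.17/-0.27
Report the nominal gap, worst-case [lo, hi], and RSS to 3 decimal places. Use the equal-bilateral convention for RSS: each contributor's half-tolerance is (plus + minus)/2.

Stack each dimension's contribution:
  -A: nom -5.100 → Σnom=-5.100; wc +0.480/-0.480 → slack +0.480/-0.480; half-tol=0.480, Σhalf²=0.230400
  +B: nom +40.900 → Σnom=35.800; wc +0.119/-0.050 → slack +0.599/-0.530; half-tol=0.084, Σhalf²=0.237540
  +C: nom +10.540 → Σnom=46.340; wc +0.364/-0.190 → slack +0.963/-0.720; half-tol=0.277, Σhalf²=0.314269
  -D: nom -47.300 → Σnom=-0.960; wc +0.270/-0.170 → slack +1.233/-0.890; half-tol=0.220, Σhalf²=0.362669
Nominal = -0.960. Worst-case = [-0.960 - 0.890, -0.960 + 1.233] = [-1.850, 0.273]. RSS = √0.362669 = 0.602.

nominal=-0.960 wc=[-1.850,0.273] rss=0.602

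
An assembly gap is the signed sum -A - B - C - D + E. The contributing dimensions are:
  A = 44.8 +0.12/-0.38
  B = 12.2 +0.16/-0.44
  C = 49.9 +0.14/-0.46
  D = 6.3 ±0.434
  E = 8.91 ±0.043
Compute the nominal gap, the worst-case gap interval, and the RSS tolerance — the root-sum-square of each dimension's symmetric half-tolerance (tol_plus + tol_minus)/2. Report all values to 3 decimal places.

Stack each dimension's contribution:
  -A: nom -44.800 → Σnom=-44.800; wc +0.380/-0.120 → slack +0.380/-0.120; half-tol=0.250, Σhalf²=0.062500
  -B: nom -12.200 → Σnom=-57.000; wc +0.440/-0.160 → slack +0.820/-0.280; half-tol=0.300, Σhalf²=0.152500
  -C: nom -49.900 → Σnom=-106.900; wc +0.460/-0.140 → slack +1.280/-0.420; half-tol=0.300, Σhalf²=0.242500
  -D: nom -6.300 → Σnom=-113.200; wc +0.434/-0.434 → slack +1.714/-0.854; half-tol=0.434, Σhalf²=0.430856
  +E: nom +8.910 → Σnom=-104.290; wc +0.043/-0.043 → slack +1.757/-0.897; half-tol=0.043, Σhalf²=0.432705
Nominal = -104.290. Worst-case = [-104.290 - 0.897, -104.290 + 1.757] = [-105.187, -102.533]. RSS = √0.432705 = 0.658.

nominal=-104.290 wc=[-105.187,-102.533] rss=0.658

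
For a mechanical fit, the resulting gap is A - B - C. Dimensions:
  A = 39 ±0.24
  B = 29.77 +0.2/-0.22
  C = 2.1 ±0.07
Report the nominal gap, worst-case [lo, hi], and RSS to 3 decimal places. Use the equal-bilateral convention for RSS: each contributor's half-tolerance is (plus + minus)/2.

nominal=7.130 wc=[6.620,7.660] rss=0.326

Stack each dimension's contribution:
  +A: nom +39.000 → Σnom=39.000; wc +0.240/-0.240 → slack +0.240/-0.240; half-tol=0.240, Σhalf²=0.057600
  -B: nom -29.770 → Σnom=9.230; wc +0.220/-0.200 → slack +0.460/-0.440; half-tol=0.210, Σhalf²=0.101700
  -C: nom -2.100 → Σnom=7.130; wc +0.070/-0.070 → slack +0.530/-0.510; half-tol=0.070, Σhalf²=0.106600
Nominal = 7.130. Worst-case = [7.130 - 0.510, 7.130 + 0.530] = [6.620, 7.660]. RSS = √0.106600 = 0.326.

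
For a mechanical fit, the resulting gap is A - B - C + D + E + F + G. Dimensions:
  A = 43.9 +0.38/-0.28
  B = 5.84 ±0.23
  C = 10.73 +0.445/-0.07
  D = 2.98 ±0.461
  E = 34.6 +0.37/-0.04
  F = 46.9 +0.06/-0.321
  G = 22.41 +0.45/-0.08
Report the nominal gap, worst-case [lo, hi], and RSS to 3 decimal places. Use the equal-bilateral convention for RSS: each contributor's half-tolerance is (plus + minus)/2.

nominal=134.220 wc=[132.363,136.241] rss=0.768

Stack each dimension's contribution:
  +A: nom +43.900 → Σnom=43.900; wc +0.380/-0.280 → slack +0.380/-0.280; half-tol=0.330, Σhalf²=0.108900
  -B: nom -5.840 → Σnom=38.060; wc +0.230/-0.230 → slack +0.610/-0.510; half-tol=0.230, Σhalf²=0.161800
  -C: nom -10.730 → Σnom=27.330; wc +0.070/-0.445 → slack +0.680/-0.955; half-tol=0.258, Σhalf²=0.228106
  +D: nom +2.980 → Σnom=30.310; wc +0.461/-0.461 → slack +1.141/-1.416; half-tol=0.461, Σhalf²=0.440627
  +E: nom +34.600 → Σnom=64.910; wc +0.370/-0.040 → slack +1.511/-1.456; half-tol=0.205, Σhalf²=0.482652
  +F: nom +46.900 → Σnom=111.810; wc +0.060/-0.321 → slack +1.571/-1.777; half-tol=0.191, Σhalf²=0.518942
  +G: nom +22.410 → Σnom=134.220; wc +0.450/-0.080 → slack +2.021/-1.857; half-tol=0.265, Σhalf²=0.589167
Nominal = 134.220. Worst-case = [134.220 - 1.857, 134.220 + 2.021] = [132.363, 136.241]. RSS = √0.589167 = 0.768.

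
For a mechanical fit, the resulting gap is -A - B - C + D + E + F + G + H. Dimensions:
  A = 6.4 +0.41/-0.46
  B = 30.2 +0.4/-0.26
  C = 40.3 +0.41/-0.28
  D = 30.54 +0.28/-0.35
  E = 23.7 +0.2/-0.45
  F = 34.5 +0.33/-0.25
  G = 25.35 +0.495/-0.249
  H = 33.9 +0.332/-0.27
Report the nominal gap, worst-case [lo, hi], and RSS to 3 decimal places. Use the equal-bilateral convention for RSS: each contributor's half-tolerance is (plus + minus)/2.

nominal=71.090 wc=[68.301,73.727] rss=0.967

Stack each dimension's contribution:
  -A: nom -6.400 → Σnom=-6.400; wc +0.460/-0.410 → slack +0.460/-0.410; half-tol=0.435, Σhalf²=0.189225
  -B: nom -30.200 → Σnom=-36.600; wc +0.260/-0.400 → slack +0.720/-0.810; half-tol=0.330, Σhalf²=0.298125
  -C: nom -40.300 → Σnom=-76.900; wc +0.280/-0.410 → slack +1.000/-1.220; half-tol=0.345, Σhalf²=0.417150
  +D: nom +30.540 → Σnom=-46.360; wc +0.280/-0.350 → slack +1.280/-1.570; half-tol=0.315, Σhalf²=0.516375
  +E: nom +23.700 → Σnom=-22.660; wc +0.200/-0.450 → slack +1.480/-2.020; half-tol=0.325, Σhalf²=0.622000
  +F: nom +34.500 → Σnom=11.840; wc +0.330/-0.250 → slack +1.810/-2.270; half-tol=0.290, Σhalf²=0.706100
  +G: nom +25.350 → Σnom=37.190; wc +0.495/-0.249 → slack +2.305/-2.519; half-tol=0.372, Σhalf²=0.844484
  +H: nom +33.900 → Σnom=71.090; wc +0.332/-0.270 → slack +2.637/-2.789; half-tol=0.301, Σhalf²=0.935085
Nominal = 71.090. Worst-case = [71.090 - 2.789, 71.090 + 2.637] = [68.301, 73.727]. RSS = √0.935085 = 0.967.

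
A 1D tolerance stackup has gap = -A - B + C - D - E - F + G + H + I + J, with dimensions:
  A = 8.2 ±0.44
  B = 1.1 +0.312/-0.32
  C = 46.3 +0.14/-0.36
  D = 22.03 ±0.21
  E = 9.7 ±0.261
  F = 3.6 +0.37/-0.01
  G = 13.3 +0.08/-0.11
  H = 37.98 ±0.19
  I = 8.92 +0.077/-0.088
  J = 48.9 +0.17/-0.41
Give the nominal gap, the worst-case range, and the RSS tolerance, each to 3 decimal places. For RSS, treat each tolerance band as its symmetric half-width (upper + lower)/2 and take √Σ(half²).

nominal=110.770 wc=[108.019,112.668] rss=0.800

Stack each dimension's contribution:
  -A: nom -8.200 → Σnom=-8.200; wc +0.440/-0.440 → slack +0.440/-0.440; half-tol=0.440, Σhalf²=0.193600
  -B: nom -1.100 → Σnom=-9.300; wc +0.320/-0.312 → slack +0.760/-0.752; half-tol=0.316, Σhalf²=0.293456
  +C: nom +46.300 → Σnom=37.000; wc +0.140/-0.360 → slack +0.900/-1.112; half-tol=0.250, Σhalf²=0.355956
  -D: nom -22.030 → Σnom=14.970; wc +0.210/-0.210 → slack +1.110/-1.322; half-tol=0.210, Σhalf²=0.400056
  -E: nom -9.700 → Σnom=5.270; wc +0.261/-0.261 → slack +1.371/-1.583; half-tol=0.261, Σhalf²=0.468177
  -F: nom -3.600 → Σnom=1.670; wc +0.010/-0.370 → slack +1.381/-1.953; half-tol=0.190, Σhalf²=0.504277
  +G: nom +13.300 → Σnom=14.970; wc +0.080/-0.110 → slack +1.461/-2.063; half-tol=0.095, Σhalf²=0.513302
  +H: nom +37.980 → Σnom=52.950; wc +0.190/-0.190 → slack +1.651/-2.253; half-tol=0.190, Σhalf²=0.549402
  +I: nom +8.920 → Σnom=61.870; wc +0.077/-0.088 → slack +1.728/-2.341; half-tol=0.082, Σhalf²=0.556208
  +J: nom +48.900 → Σnom=110.770; wc +0.170/-0.410 → slack +1.898/-2.751; half-tol=0.290, Σhalf²=0.640308
Nominal = 110.770. Worst-case = [110.770 - 2.751, 110.770 + 1.898] = [108.019, 112.668]. RSS = √0.640308 = 0.800.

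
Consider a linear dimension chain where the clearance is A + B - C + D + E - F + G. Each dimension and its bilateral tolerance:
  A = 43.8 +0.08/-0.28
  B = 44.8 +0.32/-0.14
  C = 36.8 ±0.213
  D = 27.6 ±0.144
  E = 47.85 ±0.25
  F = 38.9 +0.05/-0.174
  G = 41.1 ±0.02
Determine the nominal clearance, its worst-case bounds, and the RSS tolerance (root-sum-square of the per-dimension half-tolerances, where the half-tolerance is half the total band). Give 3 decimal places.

Stack each dimension's contribution:
  +A: nom +43.800 → Σnom=43.800; wc +0.080/-0.280 → slack +0.080/-0.280; half-tol=0.180, Σhalf²=0.032400
  +B: nom +44.800 → Σnom=88.600; wc +0.320/-0.140 → slack +0.400/-0.420; half-tol=0.230, Σhalf²=0.085300
  -C: nom -36.800 → Σnom=51.800; wc +0.213/-0.213 → slack +0.613/-0.633; half-tol=0.213, Σhalf²=0.130669
  +D: nom +27.600 → Σnom=79.400; wc +0.144/-0.144 → slack +0.757/-0.777; half-tol=0.144, Σhalf²=0.151405
  +E: nom +47.850 → Σnom=127.250; wc +0.250/-0.250 → slack +1.007/-1.027; half-tol=0.250, Σhalf²=0.213905
  -F: nom -38.900 → Σnom=88.350; wc +0.174/-0.050 → slack +1.181/-1.077; half-tol=0.112, Σhalf²=0.226449
  +G: nom +41.100 → Σnom=129.450; wc +0.020/-0.020 → slack +1.201/-1.097; half-tol=0.020, Σhalf²=0.226849
Nominal = 129.450. Worst-case = [129.450 - 1.097, 129.450 + 1.201] = [128.353, 130.651]. RSS = √0.226849 = 0.476.

nominal=129.450 wc=[128.353,130.651] rss=0.476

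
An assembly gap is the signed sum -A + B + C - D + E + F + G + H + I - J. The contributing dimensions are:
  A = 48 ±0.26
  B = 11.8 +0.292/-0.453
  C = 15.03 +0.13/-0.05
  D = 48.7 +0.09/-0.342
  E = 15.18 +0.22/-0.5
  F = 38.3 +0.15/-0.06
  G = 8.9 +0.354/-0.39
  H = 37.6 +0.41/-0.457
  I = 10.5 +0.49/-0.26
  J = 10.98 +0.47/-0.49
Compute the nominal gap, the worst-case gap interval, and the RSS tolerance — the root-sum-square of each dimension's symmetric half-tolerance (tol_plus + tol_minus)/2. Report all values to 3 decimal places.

Stack each dimension's contribution:
  -A: nom -48.000 → Σnom=-48.000; wc +0.260/-0.260 → slack +0.260/-0.260; half-tol=0.260, Σhalf²=0.067600
  +B: nom +11.800 → Σnom=-36.200; wc +0.292/-0.453 → slack +0.552/-0.713; half-tol=0.372, Σhalf²=0.206356
  +C: nom +15.030 → Σnom=-21.170; wc +0.130/-0.050 → slack +0.682/-0.763; half-tol=0.090, Σhalf²=0.214456
  -D: nom -48.700 → Σnom=-69.870; wc +0.342/-0.090 → slack +1.024/-0.853; half-tol=0.216, Σhalf²=0.261112
  +E: nom +15.180 → Σnom=-54.690; wc +0.220/-0.500 → slack +1.244/-1.353; half-tol=0.360, Σhalf²=0.390712
  +F: nom +38.300 → Σnom=-16.390; wc +0.150/-0.060 → slack +1.394/-1.413; half-tol=0.105, Σhalf²=0.401737
  +G: nom +8.900 → Σnom=-7.490; wc +0.354/-0.390 → slack +1.748/-1.803; half-tol=0.372, Σhalf²=0.540121
  +H: nom +37.600 → Σnom=30.110; wc +0.410/-0.457 → slack +2.158/-2.260; half-tol=0.433, Σhalf²=0.728044
  +I: nom +10.500 → Σnom=40.610; wc +0.490/-0.260 → slack +2.648/-2.520; half-tol=0.375, Σhalf²=0.868669
  -J: nom -10.980 → Σnom=29.630; wc +0.490/-0.470 → slack +3.138/-2.990; half-tol=0.480, Σhalf²=1.099069
Nominal = 29.630. Worst-case = [29.630 - 2.990, 29.630 + 3.138] = [26.640, 32.768]. RSS = √1.099069 = 1.048.

nominal=29.630 wc=[26.640,32.768] rss=1.048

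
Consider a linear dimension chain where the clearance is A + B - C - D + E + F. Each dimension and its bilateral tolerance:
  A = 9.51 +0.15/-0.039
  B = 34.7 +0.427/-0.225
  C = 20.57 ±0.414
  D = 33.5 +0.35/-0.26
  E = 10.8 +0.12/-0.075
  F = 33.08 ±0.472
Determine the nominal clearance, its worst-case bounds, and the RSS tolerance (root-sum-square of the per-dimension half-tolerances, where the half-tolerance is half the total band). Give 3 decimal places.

nominal=34.020 wc=[32.445,35.863] rss=0.782

Stack each dimension's contribution:
  +A: nom +9.510 → Σnom=9.510; wc +0.150/-0.039 → slack +0.150/-0.039; half-tol=0.095, Σhalf²=0.008930
  +B: nom +34.700 → Σnom=44.210; wc +0.427/-0.225 → slack +0.577/-0.264; half-tol=0.326, Σhalf²=0.115206
  -C: nom -20.570 → Σnom=23.640; wc +0.414/-0.414 → slack +0.991/-0.678; half-tol=0.414, Σhalf²=0.286602
  -D: nom -33.500 → Σnom=-9.860; wc +0.260/-0.350 → slack +1.251/-1.028; half-tol=0.305, Σhalf²=0.379627
  +E: nom +10.800 → Σnom=0.940; wc +0.120/-0.075 → slack +1.371/-1.103; half-tol=0.098, Σhalf²=0.389133
  +F: nom +33.080 → Σnom=34.020; wc +0.472/-0.472 → slack +1.843/-1.575; half-tol=0.472, Σhalf²=0.611917
Nominal = 34.020. Worst-case = [34.020 - 1.575, 34.020 + 1.843] = [32.445, 35.863]. RSS = √0.611917 = 0.782.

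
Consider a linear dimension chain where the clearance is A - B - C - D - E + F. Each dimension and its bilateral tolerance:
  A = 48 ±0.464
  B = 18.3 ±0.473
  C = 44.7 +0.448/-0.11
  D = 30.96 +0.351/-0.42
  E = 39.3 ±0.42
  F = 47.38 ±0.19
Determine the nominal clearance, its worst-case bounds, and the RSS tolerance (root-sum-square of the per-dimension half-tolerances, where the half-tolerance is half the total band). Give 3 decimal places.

Stack each dimension's contribution:
  +A: nom +48.000 → Σnom=48.000; wc +0.464/-0.464 → slack +0.464/-0.464; half-tol=0.464, Σhalf²=0.215296
  -B: nom -18.300 → Σnom=29.700; wc +0.473/-0.473 → slack +0.937/-0.937; half-tol=0.473, Σhalf²=0.439025
  -C: nom -44.700 → Σnom=-15.000; wc +0.110/-0.448 → slack +1.047/-1.385; half-tol=0.279, Σhalf²=0.516866
  -D: nom -30.960 → Σnom=-45.960; wc +0.420/-0.351 → slack +1.467/-1.736; half-tol=0.385, Σhalf²=0.665476
  -E: nom -39.300 → Σnom=-85.260; wc +0.420/-0.420 → slack +1.887/-2.156; half-tol=0.420, Σhalf²=0.841876
  +F: nom +47.380 → Σnom=-37.880; wc +0.190/-0.190 → slack +2.077/-2.346; half-tol=0.190, Σhalf²=0.877976
Nominal = -37.880. Worst-case = [-37.880 - 2.346, -37.880 + 2.077] = [-40.226, -35.803]. RSS = √0.877976 = 0.937.

nominal=-37.880 wc=[-40.226,-35.803] rss=0.937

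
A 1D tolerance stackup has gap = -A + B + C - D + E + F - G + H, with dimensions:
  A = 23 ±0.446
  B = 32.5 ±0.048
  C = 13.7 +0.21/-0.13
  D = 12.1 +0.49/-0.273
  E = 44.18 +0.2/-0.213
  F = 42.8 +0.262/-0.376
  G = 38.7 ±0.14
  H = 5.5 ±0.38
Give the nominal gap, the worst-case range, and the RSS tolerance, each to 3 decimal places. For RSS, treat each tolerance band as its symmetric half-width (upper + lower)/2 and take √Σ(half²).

nominal=64.880 wc=[62.657,66.839] rss=0.827

Stack each dimension's contribution:
  -A: nom -23.000 → Σnom=-23.000; wc +0.446/-0.446 → slack +0.446/-0.446; half-tol=0.446, Σhalf²=0.198916
  +B: nom +32.500 → Σnom=9.500; wc +0.048/-0.048 → slack +0.494/-0.494; half-tol=0.048, Σhalf²=0.201220
  +C: nom +13.700 → Σnom=23.200; wc +0.210/-0.130 → slack +0.704/-0.624; half-tol=0.170, Σhalf²=0.230120
  -D: nom -12.100 → Σnom=11.100; wc +0.273/-0.490 → slack +0.977/-1.114; half-tol=0.382, Σhalf²=0.375662
  +E: nom +44.180 → Σnom=55.280; wc +0.200/-0.213 → slack +1.177/-1.327; half-tol=0.207, Σhalf²=0.418304
  +F: nom +42.800 → Σnom=98.080; wc +0.262/-0.376 → slack +1.439/-1.703; half-tol=0.319, Σhalf²=0.520065
  -G: nom -38.700 → Σnom=59.380; wc +0.140/-0.140 → slack +1.579/-1.843; half-tol=0.140, Σhalf²=0.539665
  +H: nom +5.500 → Σnom=64.880; wc +0.380/-0.380 → slack +1.959/-2.223; half-tol=0.380, Σhalf²=0.684065
Nominal = 64.880. Worst-case = [64.880 - 2.223, 64.880 + 1.959] = [62.657, 66.839]. RSS = √0.684065 = 0.827.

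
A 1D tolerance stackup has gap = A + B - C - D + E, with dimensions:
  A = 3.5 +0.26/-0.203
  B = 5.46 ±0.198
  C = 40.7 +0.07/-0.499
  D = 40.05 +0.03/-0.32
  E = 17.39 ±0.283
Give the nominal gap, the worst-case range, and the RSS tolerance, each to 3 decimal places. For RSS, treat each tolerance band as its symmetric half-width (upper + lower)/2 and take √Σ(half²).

Stack each dimension's contribution:
  +A: nom +3.500 → Σnom=3.500; wc +0.260/-0.203 → slack +0.260/-0.203; half-tol=0.232, Σhalf²=0.053592
  +B: nom +5.460 → Σnom=8.960; wc +0.198/-0.198 → slack +0.458/-0.401; half-tol=0.198, Σhalf²=0.092796
  -C: nom -40.700 → Σnom=-31.740; wc +0.499/-0.070 → slack +0.957/-0.471; half-tol=0.284, Σhalf²=0.173737
  -D: nom -40.050 → Σnom=-71.790; wc +0.320/-0.030 → slack +1.277/-0.501; half-tol=0.175, Σhalf²=0.204362
  +E: nom +17.390 → Σnom=-54.400; wc +0.283/-0.283 → slack +1.560/-0.784; half-tol=0.283, Σhalf²=0.284450
Nominal = -54.400. Worst-case = [-54.400 - 0.784, -54.400 + 1.560] = [-55.184, -52.840]. RSS = √0.284450 = 0.533.

nominal=-54.400 wc=[-55.184,-52.840] rss=0.533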